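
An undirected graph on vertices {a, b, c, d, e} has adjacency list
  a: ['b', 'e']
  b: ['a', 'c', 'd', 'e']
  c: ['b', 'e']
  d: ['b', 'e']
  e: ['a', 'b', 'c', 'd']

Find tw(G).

2

A width-2 tree decomposition is:
Bags: B1 = {b, d, e}  B2 = {b, c, e}  B3 = {a, b, e}
Tree: B1–B2, B2–B3
The largest bag has 3 vertices, giving width 2; this decomposition certifies tw(G) ≤ 2. On the other hand G contains the 3-clique {b, d, e}. A clique must lie in a single bag of any decomposition, so no decomposition can have width below 2. Therefore the treewidth is 2.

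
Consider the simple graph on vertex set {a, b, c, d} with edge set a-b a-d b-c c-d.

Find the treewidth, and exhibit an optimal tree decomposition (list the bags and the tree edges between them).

Treewidth 2.
One such decomposition:
Bags: B1 = {a, b, d}  B2 = {b, c, d}
Tree: B1–B2

Every bag has size at most 3, so the width is 3 − 1 = 2 and tw(G) ≤ 2. For the lower bound, G contains the cycle b–a–d–c–b, so G is not a forest; only forests have treewidth ≤ 1, hence tw(G) ≥ 2. Therefore the treewidth is 2.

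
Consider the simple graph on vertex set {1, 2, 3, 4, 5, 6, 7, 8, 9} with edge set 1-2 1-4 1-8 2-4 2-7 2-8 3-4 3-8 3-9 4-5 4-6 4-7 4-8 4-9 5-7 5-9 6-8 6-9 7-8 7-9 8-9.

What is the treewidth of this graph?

3

A width-3 tree decomposition is:
Bags: B1 = {2, 4, 7, 8}  B2 = {4, 7, 8, 9}  B3 = {3, 4, 8, 9}  B4 = {4, 6, 8, 9}  B5 = {1, 2, 4, 8}  B6 = {4, 5, 7, 9}
Tree: B1–B2, B2–B3, B2–B4, B1–B5, B2–B6
The largest bag has 4 vertices, giving width 3; this decomposition certifies tw(G) ≤ 3. For the lower bound, the 4 vertices {1, 2, 4, 8} are pairwise adjacent, and any tree decomposition puts a clique entirely inside one bag — forcing width ≥ 3. Hence tw(G) = 3 exactly.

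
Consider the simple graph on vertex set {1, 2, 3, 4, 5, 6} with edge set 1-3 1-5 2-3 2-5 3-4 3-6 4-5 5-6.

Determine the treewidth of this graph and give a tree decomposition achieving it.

Treewidth 2.
One optimal decomposition is:
Bags: B1 = {1, 3, 5}  B2 = {2, 3, 5}  B3 = {3, 4, 5}  B4 = {3, 5, 6}
Tree: B1–B2, B2–B3, B3–B4

Every bag has size at most 3, so the width is 3 − 1 = 2 and tw(G) ≤ 2. For the lower bound, G contains the cycle 3–1–5–2–3, so G is not a forest; only forests have treewidth ≤ 1, hence tw(G) ≥ 2. Therefore the treewidth is 2.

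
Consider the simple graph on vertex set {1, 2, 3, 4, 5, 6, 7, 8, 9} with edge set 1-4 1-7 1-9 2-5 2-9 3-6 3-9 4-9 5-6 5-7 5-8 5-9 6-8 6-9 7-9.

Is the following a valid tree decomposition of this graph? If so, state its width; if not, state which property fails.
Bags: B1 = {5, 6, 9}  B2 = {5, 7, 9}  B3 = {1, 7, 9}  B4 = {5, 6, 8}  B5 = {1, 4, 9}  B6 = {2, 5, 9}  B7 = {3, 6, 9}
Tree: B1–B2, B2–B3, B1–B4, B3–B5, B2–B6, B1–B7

Yes; width 2.

Checking the three conditions: (i) the bags cover all of {1, 2, 3, 4, 5, 6, 7, 8, 9}; (ii) for each edge, some bag contains both endpoints; (iii) the bags containing any fixed vertex form a subtree. All hold, so the decomposition is valid with width 3 − 1 = 2.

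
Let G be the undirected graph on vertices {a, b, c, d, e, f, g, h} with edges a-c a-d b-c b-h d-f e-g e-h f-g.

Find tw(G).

A width-2 tree decomposition is:
Bags: B1 = {b, c, h}  B2 = {c, e, h}  B3 = {c, e, g}  B4 = {c, f, g}  B5 = {c, d, f}  B6 = {a, c, d}
Tree: B1–B2, B2–B3, B3–B4, B4–B5, B5–B6
The largest bag has 3 vertices, giving width 2; this decomposition certifies tw(G) ≤ 2. For the lower bound, G contains the cycle c–b–h–e–g–f–d–a–c, so G is not a forest; only forests have treewidth ≤ 1, hence tw(G) ≥ 2. Combining the bounds, tw(G) = 2.

2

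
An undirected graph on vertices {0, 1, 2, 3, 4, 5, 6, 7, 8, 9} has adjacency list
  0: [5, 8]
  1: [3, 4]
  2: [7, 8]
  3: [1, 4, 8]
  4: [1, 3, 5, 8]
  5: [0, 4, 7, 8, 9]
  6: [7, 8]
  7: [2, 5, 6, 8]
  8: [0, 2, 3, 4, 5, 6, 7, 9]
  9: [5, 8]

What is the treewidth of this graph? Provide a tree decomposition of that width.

The largest bag has 3 vertices, giving width 2; this decomposition certifies tw(G) ≤ 2. On the other hand G contains the 3-clique {2, 7, 8}. A clique must lie in a single bag of any decomposition, so no decomposition can have width below 2. The upper and lower bounds meet at 2, so that is the treewidth.

Treewidth 2.
One optimal decomposition is:
Bags: B1 = {3, 4, 8}  B2 = {4, 5, 8}  B3 = {1, 3, 4}  B4 = {5, 8, 9}  B5 = {5, 7, 8}  B6 = {6, 7, 8}  B7 = {0, 5, 8}  B8 = {2, 7, 8}
Tree: B1–B2, B1–B3, B2–B4, B2–B5, B5–B6, B5–B7, B6–B8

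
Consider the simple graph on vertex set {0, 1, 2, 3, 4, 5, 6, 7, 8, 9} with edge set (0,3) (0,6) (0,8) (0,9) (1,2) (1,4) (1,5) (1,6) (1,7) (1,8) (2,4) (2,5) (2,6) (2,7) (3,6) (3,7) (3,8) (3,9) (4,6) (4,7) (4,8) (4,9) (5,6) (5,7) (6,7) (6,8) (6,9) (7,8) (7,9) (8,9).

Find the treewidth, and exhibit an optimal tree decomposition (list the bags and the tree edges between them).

Treewidth 4.
One such decomposition:
Bags: B1 = {1, 2, 4, 6, 7}  B2 = {1, 4, 6, 7, 8}  B3 = {4, 6, 7, 8, 9}  B4 = {1, 2, 5, 6, 7}  B5 = {3, 6, 7, 8, 9}  B6 = {0, 3, 6, 8, 9}
Tree: B1–B2, B2–B3, B1–B4, B3–B5, B5–B6

The largest bag has 5 vertices, giving width 4; this decomposition certifies tw(G) ≤ 4. On the other hand G contains the 5-clique {0, 3, 6, 8, 9}. A clique must lie in a single bag of any decomposition, so no decomposition can have width below 4. Therefore the treewidth is 4.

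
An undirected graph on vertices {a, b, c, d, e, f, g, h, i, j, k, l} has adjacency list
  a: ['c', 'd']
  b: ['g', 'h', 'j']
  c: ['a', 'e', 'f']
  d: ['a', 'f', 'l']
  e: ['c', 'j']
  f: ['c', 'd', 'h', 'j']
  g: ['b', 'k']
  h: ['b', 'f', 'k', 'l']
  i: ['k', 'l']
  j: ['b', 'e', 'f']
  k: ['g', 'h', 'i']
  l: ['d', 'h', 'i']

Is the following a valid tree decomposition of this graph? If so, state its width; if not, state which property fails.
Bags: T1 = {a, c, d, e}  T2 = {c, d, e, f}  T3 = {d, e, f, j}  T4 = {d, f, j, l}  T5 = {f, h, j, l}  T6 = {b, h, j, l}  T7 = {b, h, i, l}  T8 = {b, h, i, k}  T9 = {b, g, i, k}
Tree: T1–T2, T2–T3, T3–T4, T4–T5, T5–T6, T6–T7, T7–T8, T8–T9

Checking the three conditions: (i) the bags cover all of {a, b, c, d, e, f, g, h, i, j, k, l}; (ii) for each edge, some bag contains both endpoints; (iii) the bags containing any fixed vertex form a subtree. All hold, so the decomposition is valid with width 4 − 1 = 3.

Yes; width 3.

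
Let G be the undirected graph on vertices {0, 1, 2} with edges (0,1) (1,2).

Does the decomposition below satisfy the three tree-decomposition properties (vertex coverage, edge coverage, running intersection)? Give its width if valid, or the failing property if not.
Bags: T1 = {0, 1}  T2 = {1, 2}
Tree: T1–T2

Yes; width 1.

Every vertex of G appears in some bag (union = {0, 1, 2}); every edge is covered by a bag; and for each vertex v the set of bags containing v is connected in the bag tree. The decomposition is therefore valid. The largest bag has 2 vertices, so the width is 1.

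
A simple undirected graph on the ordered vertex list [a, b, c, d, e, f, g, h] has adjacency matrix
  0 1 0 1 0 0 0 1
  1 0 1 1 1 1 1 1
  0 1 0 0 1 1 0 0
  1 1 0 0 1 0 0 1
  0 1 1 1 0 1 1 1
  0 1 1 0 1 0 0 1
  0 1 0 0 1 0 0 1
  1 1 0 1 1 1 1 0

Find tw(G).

3

A width-3 tree decomposition is:
Bags: B1 = {b, e, g, h}  B2 = {b, e, f, h}  B3 = {b, d, e, h}  B4 = {a, b, d, h}  B5 = {b, c, e, f}
Tree: B1–B2, B2–B3, B3–B4, B2–B5
Every bag has size at most 4, so the width is 4 − 1 = 3 and tw(G) ≤ 3. On the other hand G contains the 4-clique {b, d, e, h}. A clique must lie in a single bag of any decomposition, so no decomposition can have width below 3. Therefore the treewidth is 3.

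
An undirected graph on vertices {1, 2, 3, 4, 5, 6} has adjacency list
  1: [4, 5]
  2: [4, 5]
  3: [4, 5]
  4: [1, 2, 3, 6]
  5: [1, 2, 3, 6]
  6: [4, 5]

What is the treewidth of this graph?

A width-2 tree decomposition is:
Bags: B1 = {4, 5, 6}  B2 = {3, 4, 5}  B3 = {2, 4, 5}  B4 = {1, 4, 5}
Tree: B1–B2, B2–B3, B3–B4
Every bag has size at most 3, so the width is 3 − 1 = 2 and tw(G) ≤ 2. Since 6–5–3–4–6 is a cycle in G, G is not acyclic. Forests are exactly the graphs of treewidth ≤ 1, so tw(G) ≥ 2. Hence tw(G) = 2 exactly.

2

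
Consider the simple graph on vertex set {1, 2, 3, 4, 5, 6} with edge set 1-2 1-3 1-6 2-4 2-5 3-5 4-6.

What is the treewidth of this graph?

A width-2 tree decomposition is:
Bags: B1 = {1, 4, 6}  B2 = {1, 2, 4}  B3 = {1, 2, 3}  B4 = {2, 3, 5}
Tree: B1–B2, B2–B3, B3–B4
Each bag holds 3 vertices, so the decomposition has width 2, which upper-bounds the treewidth. Since 6–4–2–1–6 is a cycle in G, G is not acyclic. Forests are exactly the graphs of treewidth ≤ 1, so tw(G) ≥ 2. Therefore the treewidth is 2.

2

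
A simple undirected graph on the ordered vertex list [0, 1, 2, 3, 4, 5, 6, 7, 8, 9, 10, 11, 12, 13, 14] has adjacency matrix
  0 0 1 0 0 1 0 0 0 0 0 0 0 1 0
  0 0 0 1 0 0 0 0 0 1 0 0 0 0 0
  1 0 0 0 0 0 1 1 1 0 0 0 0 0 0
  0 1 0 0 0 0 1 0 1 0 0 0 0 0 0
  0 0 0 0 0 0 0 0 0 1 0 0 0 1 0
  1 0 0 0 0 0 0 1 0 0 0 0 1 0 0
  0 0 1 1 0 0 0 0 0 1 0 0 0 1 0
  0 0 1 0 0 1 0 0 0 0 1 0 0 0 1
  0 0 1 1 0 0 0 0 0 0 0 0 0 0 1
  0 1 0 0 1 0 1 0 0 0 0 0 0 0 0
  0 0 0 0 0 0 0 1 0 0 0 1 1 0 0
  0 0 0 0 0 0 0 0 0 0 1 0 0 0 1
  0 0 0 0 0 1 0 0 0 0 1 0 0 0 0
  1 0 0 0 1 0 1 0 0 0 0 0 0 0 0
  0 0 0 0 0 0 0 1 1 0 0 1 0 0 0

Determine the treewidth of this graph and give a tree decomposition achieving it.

Each bag holds 4 vertices, so the decomposition has width 3, which upper-bounds the treewidth. For the lower bound: the 4 vertex sets {10,11,12}, {14}, {7}, {0,2,5,8} are disjoint, each induces a connected subgraph, and every pair is joined by at least one edge of G. Contracting each set to a single vertex therefore yields K_{4} as a minor, and since treewidth is minor-monotone, tw(G) ≥ tw(K_{4}) = 3. Therefore the treewidth is 3.

Treewidth 3.
One such decomposition:
Bags: B1 = {10, 11, 12, 14}  B2 = {7, 10, 12, 14}  B3 = {5, 7, 12, 14}  B4 = {5, 7, 8, 14}  B5 = {2, 5, 7, 8}  B6 = {0, 2, 5, 8}  B7 = {0, 2, 3, 8}  B8 = {0, 2, 3, 6}  B9 = {0, 3, 6, 13}  B10 = {1, 3, 6, 13}  B11 = {1, 6, 9, 13}  B12 = {1, 4, 9, 13}
Tree: B1–B2, B2–B3, B3–B4, B4–B5, B5–B6, B6–B7, B7–B8, B8–B9, B9–B10, B10–B11, B11–B12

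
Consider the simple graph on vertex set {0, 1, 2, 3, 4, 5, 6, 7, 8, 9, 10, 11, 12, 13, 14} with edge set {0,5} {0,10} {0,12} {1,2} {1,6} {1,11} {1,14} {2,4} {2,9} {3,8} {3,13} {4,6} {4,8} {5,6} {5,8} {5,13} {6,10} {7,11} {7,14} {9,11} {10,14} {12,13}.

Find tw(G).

A width-3 tree decomposition is:
Bags: B1 = {2, 7, 9, 11}  B2 = {1, 2, 7, 11}  B3 = {1, 2, 7, 14}  B4 = {1, 2, 4, 14}  B5 = {1, 4, 6, 14}  B6 = {4, 6, 10, 14}  B7 = {4, 6, 8, 10}  B8 = {5, 6, 8, 10}  B9 = {0, 5, 8, 10}  B10 = {0, 3, 5, 8}  B11 = {0, 3, 5, 13}  B12 = {0, 3, 12, 13}
Tree: B1–B2, B2–B3, B3–B4, B4–B5, B5–B6, B6–B7, B7–B8, B8–B9, B9–B10, B10–B11, B11–B12
The largest bag has 4 vertices, giving width 3; this decomposition certifies tw(G) ≤ 3. For the lower bound: the 4 vertex sets {7,9,11}, {2}, {1}, {4,6,10,14} are disjoint, each induces a connected subgraph, and every pair is joined by at least one edge of G. Contracting each set to a single vertex therefore yields K_{4} as a minor, and since treewidth is minor-monotone, tw(G) ≥ tw(K_{4}) = 3. The upper and lower bounds meet at 3, so that is the treewidth.

3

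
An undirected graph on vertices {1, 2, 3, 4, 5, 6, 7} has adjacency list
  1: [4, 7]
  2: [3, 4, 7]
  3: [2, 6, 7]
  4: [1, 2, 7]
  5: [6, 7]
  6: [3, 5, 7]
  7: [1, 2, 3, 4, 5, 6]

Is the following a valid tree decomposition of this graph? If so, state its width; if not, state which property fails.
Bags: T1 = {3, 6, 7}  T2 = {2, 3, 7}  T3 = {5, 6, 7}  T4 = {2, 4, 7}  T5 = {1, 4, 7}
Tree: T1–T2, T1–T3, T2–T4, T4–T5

Yes; width 2.

Vertex coverage: the bags together contain {1, 2, 3, 4, 5, 6, 7}, the full vertex set. Edge coverage: each edge of G has both endpoints in at least one bag. Running intersection: for every vertex, the bags containing it form a connected subtree. All three properties hold, so this is a valid tree decomposition of width max|bag| − 1 = 2, and hence tw(G) ≤ 2.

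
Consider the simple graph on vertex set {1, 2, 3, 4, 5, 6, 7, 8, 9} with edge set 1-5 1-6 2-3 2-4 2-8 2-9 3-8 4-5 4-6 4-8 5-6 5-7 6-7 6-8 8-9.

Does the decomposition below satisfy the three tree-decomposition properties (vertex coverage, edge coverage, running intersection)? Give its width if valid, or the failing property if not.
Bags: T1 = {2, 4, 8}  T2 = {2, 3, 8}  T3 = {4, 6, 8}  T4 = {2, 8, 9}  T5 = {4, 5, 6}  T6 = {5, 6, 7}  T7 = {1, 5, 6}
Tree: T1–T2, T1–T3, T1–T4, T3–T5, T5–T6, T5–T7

Yes; width 2.

Every vertex of G appears in some bag (union = {1, 2, 3, 4, 5, 6, 7, 8, 9}); every edge is covered by a bag; and for each vertex v the set of bags containing v is connected in the bag tree. The decomposition is therefore valid. The largest bag has 3 vertices, so the width is 2.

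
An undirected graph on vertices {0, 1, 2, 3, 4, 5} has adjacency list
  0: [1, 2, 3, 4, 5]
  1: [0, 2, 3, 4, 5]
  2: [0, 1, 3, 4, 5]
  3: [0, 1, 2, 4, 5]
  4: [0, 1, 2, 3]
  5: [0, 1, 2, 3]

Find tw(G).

4

A width-4 tree decomposition is:
Bags: B1 = {0, 1, 2, 3, 5}  B2 = {0, 1, 2, 3, 4}
Tree: B1–B2
Each bag holds 5 vertices, so the decomposition has width 4, which upper-bounds the treewidth. Conversely, {0, 1, 2, 3, 4} is a clique of size 5, and the vertices of any clique must share a bag in every tree decomposition; so some bag has ≥ 5 vertices and tw(G) ≥ 4. Therefore the treewidth is 4.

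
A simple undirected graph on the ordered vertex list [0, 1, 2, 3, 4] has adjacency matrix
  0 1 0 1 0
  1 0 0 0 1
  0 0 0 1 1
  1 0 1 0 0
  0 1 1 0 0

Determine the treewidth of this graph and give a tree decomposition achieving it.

Treewidth 2.
One optimal decomposition is:
Bags: B1 = {0, 1, 4}  B2 = {0, 3, 4}  B3 = {2, 3, 4}
Tree: B1–B2, B2–B3

The largest bag has 3 vertices, giving width 2; this decomposition certifies tw(G) ≤ 2. The edges 4–1–0–3–2–4 form a cycle, so G is not a tree and its treewidth is at least 2. Hence tw(G) = 2 exactly.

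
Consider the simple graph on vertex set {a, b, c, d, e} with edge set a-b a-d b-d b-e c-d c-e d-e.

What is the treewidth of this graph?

A width-2 tree decomposition is:
Bags: B1 = {b, d, e}  B2 = {a, b, d}  B3 = {c, d, e}
Tree: B1–B2, B1–B3
Each bag holds 3 vertices, so the decomposition has width 2, which upper-bounds the treewidth. For the lower bound, the 3 vertices {c, d, e} are pairwise adjacent, and any tree decomposition puts a clique entirely inside one bag — forcing width ≥ 2. Therefore the treewidth is 2.

2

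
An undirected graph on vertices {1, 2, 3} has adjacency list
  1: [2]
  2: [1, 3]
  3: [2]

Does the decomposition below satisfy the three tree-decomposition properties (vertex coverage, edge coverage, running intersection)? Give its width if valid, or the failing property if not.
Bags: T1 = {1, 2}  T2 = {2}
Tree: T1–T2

No — vertex 3 appears in no bag.

A tree decomposition must satisfy three properties: every vertex lies in some bag; for every edge, both endpoints lie together in some bag; and for every vertex, the bags containing it form a connected subtree. Here vertex 3 appears in no bag, so the decomposition is invalid.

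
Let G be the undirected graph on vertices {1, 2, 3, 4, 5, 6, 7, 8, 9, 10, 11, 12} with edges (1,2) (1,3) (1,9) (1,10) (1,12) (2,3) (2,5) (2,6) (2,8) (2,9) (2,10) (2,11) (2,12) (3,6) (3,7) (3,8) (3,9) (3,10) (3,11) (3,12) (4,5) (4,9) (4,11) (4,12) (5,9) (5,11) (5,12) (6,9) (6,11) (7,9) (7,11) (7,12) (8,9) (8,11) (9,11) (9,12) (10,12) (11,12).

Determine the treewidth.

4

A width-4 tree decomposition is:
Bags: B1 = {2, 3, 9, 11, 12}  B2 = {2, 5, 9, 11, 12}  B3 = {2, 3, 6, 9, 11}  B4 = {4, 5, 9, 11, 12}  B5 = {3, 7, 9, 11, 12}  B6 = {1, 2, 3, 9, 12}  B7 = {2, 3, 8, 9, 11}  B8 = {1, 2, 3, 10, 12}
Tree: B1–B2, B1–B3, B2–B4, B1–B5, B1–B6, B3–B7, B6–B8
Each bag holds 5 vertices, so the decomposition has width 4, which upper-bounds the treewidth. For the lower bound, the 5 vertices {1, 2, 3, 9, 12} are pairwise adjacent, and any tree decomposition puts a clique entirely inside one bag — forcing width ≥ 4. Combining the bounds, tw(G) = 4.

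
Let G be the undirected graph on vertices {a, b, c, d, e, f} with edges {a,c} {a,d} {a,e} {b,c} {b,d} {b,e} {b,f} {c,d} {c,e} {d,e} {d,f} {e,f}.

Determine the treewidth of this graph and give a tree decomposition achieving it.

Each bag holds 4 vertices, so the decomposition has width 3, which upper-bounds the treewidth. Conversely, {a, c, d, e} is a clique of size 4, and the vertices of any clique must share a bag in every tree decomposition; so some bag has ≥ 4 vertices and tw(G) ≥ 3. Therefore the treewidth is 3.

Treewidth 3.
Bags: B1 = {b, d, e, f}  B2 = {b, c, d, e}  B3 = {a, c, d, e}
Tree: B1–B2, B2–B3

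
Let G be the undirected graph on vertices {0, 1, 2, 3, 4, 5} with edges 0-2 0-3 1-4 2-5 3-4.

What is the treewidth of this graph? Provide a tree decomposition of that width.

Treewidth 1.
One such decomposition:
Bags: B1 = {1, 4}  B2 = {3, 4}  B3 = {0, 3}  B4 = {0, 2}  B5 = {2, 5}
Tree: B1–B2, B2–B3, B3–B4, B4–B5

Each bag holds 2 vertices, so the decomposition has width 1, which upper-bounds the treewidth. G has an edge, so its treewidth is at least 1. Therefore the treewidth is 1.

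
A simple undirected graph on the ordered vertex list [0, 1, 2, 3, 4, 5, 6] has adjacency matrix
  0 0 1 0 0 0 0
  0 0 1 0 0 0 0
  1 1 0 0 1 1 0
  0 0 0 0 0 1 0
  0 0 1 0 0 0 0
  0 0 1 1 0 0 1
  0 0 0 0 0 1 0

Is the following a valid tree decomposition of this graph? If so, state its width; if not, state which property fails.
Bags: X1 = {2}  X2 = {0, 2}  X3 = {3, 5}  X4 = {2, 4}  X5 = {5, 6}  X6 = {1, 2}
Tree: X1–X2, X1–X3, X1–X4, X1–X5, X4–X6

A tree decomposition must satisfy three properties: every vertex lies in some bag; for every edge, both endpoints lie together in some bag; and for every vertex, the bags containing it form a connected subtree. Here edge (5,2) lies in no bag, so the decomposition is invalid.

No — edge (5,2) lies in no bag.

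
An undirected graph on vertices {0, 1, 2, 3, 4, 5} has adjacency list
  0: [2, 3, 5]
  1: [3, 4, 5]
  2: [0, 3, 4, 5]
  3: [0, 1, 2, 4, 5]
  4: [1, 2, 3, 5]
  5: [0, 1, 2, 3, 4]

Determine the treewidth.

3

A width-3 tree decomposition is:
Bags: B1 = {2, 3, 4, 5}  B2 = {1, 3, 4, 5}  B3 = {0, 2, 3, 5}
Tree: B1–B2, B1–B3
Every bag has size at most 4, so the width is 4 − 1 = 3 and tw(G) ≤ 3. Conversely, {1, 3, 4, 5} is a clique of size 4, and the vertices of any clique must share a bag in every tree decomposition; so some bag has ≥ 4 vertices and tw(G) ≥ 3. Therefore the treewidth is 3.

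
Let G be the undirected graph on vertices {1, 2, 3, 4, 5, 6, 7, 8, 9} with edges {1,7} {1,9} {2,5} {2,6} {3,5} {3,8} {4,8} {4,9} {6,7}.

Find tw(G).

A width-2 tree decomposition is:
Bags: B1 = {3, 4, 8}  B2 = {3, 4, 5}  B3 = {2, 4, 5}  B4 = {2, 4, 6}  B5 = {4, 6, 7}  B6 = {1, 4, 7}  B7 = {1, 4, 9}
Tree: B1–B2, B2–B3, B3–B4, B4–B5, B5–B6, B6–B7
Every bag has size at most 3, so the width is 3 − 1 = 2 and tw(G) ≤ 2. Since 4–8–3–5–2–6–7–1–9–4 is a cycle in G, G is not acyclic. Forests are exactly the graphs of treewidth ≤ 1, so tw(G) ≥ 2. Therefore the treewidth is 2.

2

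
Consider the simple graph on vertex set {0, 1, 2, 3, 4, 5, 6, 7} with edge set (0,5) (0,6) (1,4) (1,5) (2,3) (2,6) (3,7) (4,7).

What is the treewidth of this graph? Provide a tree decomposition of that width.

Treewidth 2.
One optimal decomposition is:
Bags: B1 = {2, 3, 7}  B2 = {2, 6, 7}  B3 = {0, 6, 7}  B4 = {0, 5, 7}  B5 = {1, 5, 7}  B6 = {1, 4, 7}
Tree: B1–B2, B2–B3, B3–B4, B4–B5, B5–B6

The largest bag has 3 vertices, giving width 2; this decomposition certifies tw(G) ≤ 2. The edges 7–3–2–6–0–5–1–4–7 form a cycle, so G is not a tree and its treewidth is at least 2. Hence tw(G) = 2 exactly.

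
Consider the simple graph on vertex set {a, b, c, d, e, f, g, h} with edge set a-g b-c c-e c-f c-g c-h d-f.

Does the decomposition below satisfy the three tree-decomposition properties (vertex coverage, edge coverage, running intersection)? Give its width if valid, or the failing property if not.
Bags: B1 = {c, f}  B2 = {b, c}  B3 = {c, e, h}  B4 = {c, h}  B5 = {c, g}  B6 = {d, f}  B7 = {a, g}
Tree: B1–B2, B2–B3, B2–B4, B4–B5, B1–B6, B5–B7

A tree decomposition must satisfy three properties: every vertex lies in some bag; for every edge, both endpoints lie together in some bag; and for every vertex, the bags containing it form a connected subtree. Here bags containing vertex h are not connected in the tree, so the decomposition is invalid.

No — bags containing vertex h are not connected in the tree.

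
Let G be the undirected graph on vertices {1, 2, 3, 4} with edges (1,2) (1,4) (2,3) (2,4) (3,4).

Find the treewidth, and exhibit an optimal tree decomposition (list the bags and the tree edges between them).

Treewidth 2.
One such decomposition:
Bags: B1 = {2, 3, 4}  B2 = {1, 2, 4}
Tree: B1–B2

Every bag has size at most 3, so the width is 3 − 1 = 2 and tw(G) ≤ 2. On the other hand G contains the 3-clique {1, 2, 4}. A clique must lie in a single bag of any decomposition, so no decomposition can have width below 2. Therefore the treewidth is 2.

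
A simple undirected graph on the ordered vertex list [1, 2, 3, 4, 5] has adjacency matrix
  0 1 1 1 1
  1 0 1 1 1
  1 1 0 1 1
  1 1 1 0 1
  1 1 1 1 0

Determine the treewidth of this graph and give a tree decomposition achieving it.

With just one bag of size 5, the width is 5 − 1 = 4, so tw(G) ≤ 4. For the lower bound, the 5 vertices {1, 2, 3, 4, 5} are pairwise adjacent, and any tree decomposition puts a clique entirely inside one bag — forcing width ≥ 4. Combining the bounds, tw(G) = 4.

Treewidth 4.
One optimal decomposition is:
Bags: B1 = {1, 2, 3, 4, 5}
Tree: (single bag)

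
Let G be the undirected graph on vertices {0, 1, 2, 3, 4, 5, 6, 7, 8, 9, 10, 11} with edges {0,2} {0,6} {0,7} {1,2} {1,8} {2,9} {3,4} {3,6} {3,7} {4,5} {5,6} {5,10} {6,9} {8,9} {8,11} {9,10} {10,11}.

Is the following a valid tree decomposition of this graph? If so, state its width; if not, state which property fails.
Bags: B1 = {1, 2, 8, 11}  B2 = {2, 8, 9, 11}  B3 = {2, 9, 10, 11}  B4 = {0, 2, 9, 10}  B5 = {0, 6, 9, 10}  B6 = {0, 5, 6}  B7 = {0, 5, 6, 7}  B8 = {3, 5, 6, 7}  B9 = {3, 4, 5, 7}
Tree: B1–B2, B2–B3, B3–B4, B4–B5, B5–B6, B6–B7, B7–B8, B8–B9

A tree decomposition must satisfy three properties: every vertex lies in some bag; for every edge, both endpoints lie together in some bag; and for every vertex, the bags containing it form a connected subtree. Here edge (10,5) lies in no bag, so the decomposition is invalid.

No — edge (10,5) lies in no bag.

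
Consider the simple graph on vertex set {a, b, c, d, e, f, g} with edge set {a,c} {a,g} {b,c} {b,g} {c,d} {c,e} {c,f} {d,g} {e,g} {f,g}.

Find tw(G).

2

A width-2 tree decomposition is:
Bags: B1 = {b, c, g}  B2 = {c, e, g}  B3 = {c, f, g}  B4 = {a, c, g}  B5 = {c, d, g}
Tree: B1–B2, B2–B3, B3–B4, B4–B5
Every bag has size at most 3, so the width is 3 − 1 = 2 and tw(G) ≤ 2. For the lower bound, G contains the cycle c–b–g–e–c, so G is not a forest; only forests have treewidth ≤ 1, hence tw(G) ≥ 2. The upper and lower bounds meet at 2, so that is the treewidth.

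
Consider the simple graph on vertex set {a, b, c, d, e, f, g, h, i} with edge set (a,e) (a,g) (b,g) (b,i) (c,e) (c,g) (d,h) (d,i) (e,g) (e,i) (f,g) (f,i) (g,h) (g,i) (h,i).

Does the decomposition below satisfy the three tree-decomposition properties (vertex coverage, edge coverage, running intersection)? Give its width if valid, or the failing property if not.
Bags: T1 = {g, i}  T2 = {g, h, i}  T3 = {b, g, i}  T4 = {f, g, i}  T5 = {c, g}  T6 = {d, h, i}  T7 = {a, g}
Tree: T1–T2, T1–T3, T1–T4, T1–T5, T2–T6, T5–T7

No — vertex e appears in no bag.

A tree decomposition must satisfy three properties: every vertex lies in some bag; for every edge, both endpoints lie together in some bag; and for every vertex, the bags containing it form a connected subtree. Here vertex e appears in no bag, so the decomposition is invalid.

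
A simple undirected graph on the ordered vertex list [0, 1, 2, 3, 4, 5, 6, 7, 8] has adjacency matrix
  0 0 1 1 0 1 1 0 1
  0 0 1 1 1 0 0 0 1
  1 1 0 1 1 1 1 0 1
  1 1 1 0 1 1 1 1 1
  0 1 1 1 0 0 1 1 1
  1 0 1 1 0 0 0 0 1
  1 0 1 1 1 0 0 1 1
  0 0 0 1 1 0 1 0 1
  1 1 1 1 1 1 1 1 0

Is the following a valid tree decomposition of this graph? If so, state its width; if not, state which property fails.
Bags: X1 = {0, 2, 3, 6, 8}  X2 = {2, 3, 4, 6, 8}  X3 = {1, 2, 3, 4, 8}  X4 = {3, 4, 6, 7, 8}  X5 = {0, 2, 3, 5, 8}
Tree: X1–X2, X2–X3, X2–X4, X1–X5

Every vertex of G appears in some bag (union = {0, 1, 2, 3, 4, 5, 6, 7, 8}); every edge is covered by a bag; and for each vertex v the set of bags containing v is connected in the bag tree. The decomposition is therefore valid. The largest bag has 5 vertices, so the width is 4.

Yes; width 4.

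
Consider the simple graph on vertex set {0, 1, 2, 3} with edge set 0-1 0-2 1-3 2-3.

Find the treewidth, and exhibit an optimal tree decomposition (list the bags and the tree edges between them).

Treewidth 2.
One such decomposition:
Bags: B1 = {0, 1, 2}  B2 = {1, 2, 3}
Tree: B1–B2

Every bag has size at most 3, so the width is 3 − 1 = 2 and tw(G) ≤ 2. The edges 2–0–1–3–2 form a cycle, so G is not a tree and its treewidth is at least 2. Therefore the treewidth is 2.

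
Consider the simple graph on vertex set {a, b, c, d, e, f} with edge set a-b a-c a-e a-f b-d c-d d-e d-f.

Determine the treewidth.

A width-2 tree decomposition is:
Bags: B1 = {a, b, d}  B2 = {a, d, f}  B3 = {a, c, d}  B4 = {a, d, e}
Tree: B1–B2, B2–B3, B3–B4
The largest bag has 3 vertices, giving width 2; this decomposition certifies tw(G) ≤ 2. Since a–b–d–f–a is a cycle in G, G is not acyclic. Forests are exactly the graphs of treewidth ≤ 1, so tw(G) ≥ 2. Combining the bounds, tw(G) = 2.

2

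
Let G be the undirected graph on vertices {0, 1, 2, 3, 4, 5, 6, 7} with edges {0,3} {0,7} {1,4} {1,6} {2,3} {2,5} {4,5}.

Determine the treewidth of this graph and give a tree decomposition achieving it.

The largest bag has 2 vertices, giving width 1; this decomposition certifies tw(G) ≤ 1. G has an edge, so its treewidth is at least 1. Hence tw(G) = 1 exactly.

Treewidth 1.
One optimal decomposition is:
Bags: B1 = {1, 6}  B2 = {1, 4}  B3 = {4, 5}  B4 = {2, 5}  B5 = {2, 3}  B6 = {0, 3}  B7 = {0, 7}
Tree: B1–B2, B2–B3, B3–B4, B4–B5, B5–B6, B6–B7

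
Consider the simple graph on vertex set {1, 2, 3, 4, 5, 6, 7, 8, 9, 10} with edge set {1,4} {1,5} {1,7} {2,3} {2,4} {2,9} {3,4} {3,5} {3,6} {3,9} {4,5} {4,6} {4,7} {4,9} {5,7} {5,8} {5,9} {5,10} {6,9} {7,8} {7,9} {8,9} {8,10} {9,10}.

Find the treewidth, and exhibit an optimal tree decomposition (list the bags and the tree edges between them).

Every bag has size at most 4, so the width is 4 − 1 = 3 and tw(G) ≤ 3. On the other hand G contains the 4-clique {1, 4, 5, 7}. A clique must lie in a single bag of any decomposition, so no decomposition can have width below 3. Therefore the treewidth is 3.

Treewidth 3.
One such decomposition:
Bags: B1 = {3, 4, 5, 9}  B2 = {2, 3, 4, 9}  B3 = {4, 5, 7, 9}  B4 = {5, 7, 8, 9}  B5 = {1, 4, 5, 7}  B6 = {3, 4, 6, 9}  B7 = {5, 8, 9, 10}
Tree: B1–B2, B1–B3, B3–B4, B3–B5, B2–B6, B4–B7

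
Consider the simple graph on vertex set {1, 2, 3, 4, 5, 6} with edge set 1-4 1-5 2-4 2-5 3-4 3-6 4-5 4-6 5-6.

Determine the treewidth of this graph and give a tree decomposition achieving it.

The largest bag has 3 vertices, giving width 2; this decomposition certifies tw(G) ≤ 2. On the other hand G contains the 3-clique {3, 4, 6}. A clique must lie in a single bag of any decomposition, so no decomposition can have width below 2. Therefore the treewidth is 2.

Treewidth 2.
One optimal decomposition is:
Bags: B1 = {4, 5, 6}  B2 = {2, 4, 5}  B3 = {3, 4, 6}  B4 = {1, 4, 5}
Tree: B1–B2, B1–B3, B2–B4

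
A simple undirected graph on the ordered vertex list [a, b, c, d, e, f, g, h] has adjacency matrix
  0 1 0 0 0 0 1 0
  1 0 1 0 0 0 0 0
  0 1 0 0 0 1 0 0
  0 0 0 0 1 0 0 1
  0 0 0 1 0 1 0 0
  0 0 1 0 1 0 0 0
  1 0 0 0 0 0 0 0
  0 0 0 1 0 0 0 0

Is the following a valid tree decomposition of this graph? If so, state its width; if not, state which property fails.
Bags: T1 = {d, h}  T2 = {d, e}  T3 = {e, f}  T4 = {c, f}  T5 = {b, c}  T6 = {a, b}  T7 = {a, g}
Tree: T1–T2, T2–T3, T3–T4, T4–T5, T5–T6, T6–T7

Vertex coverage: the bags together contain {a, b, c, d, e, f, g, h}, the full vertex set. Edge coverage: each edge of G has both endpoints in at least one bag. Running intersection: for every vertex, the bags containing it form a connected subtree. All three properties hold, so this is a valid tree decomposition of width max|bag| − 1 = 1, and hence tw(G) ≤ 1.

Yes; width 1.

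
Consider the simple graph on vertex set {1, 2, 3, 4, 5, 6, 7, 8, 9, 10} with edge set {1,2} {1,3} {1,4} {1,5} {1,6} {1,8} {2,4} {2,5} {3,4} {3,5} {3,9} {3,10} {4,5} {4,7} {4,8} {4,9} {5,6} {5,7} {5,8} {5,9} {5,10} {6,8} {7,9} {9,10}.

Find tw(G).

A width-3 tree decomposition is:
Bags: B1 = {1, 4, 5, 8}  B2 = {1, 5, 6, 8}  B3 = {1, 3, 4, 5}  B4 = {3, 4, 5, 9}  B5 = {4, 5, 7, 9}  B6 = {3, 5, 9, 10}  B7 = {1, 2, 4, 5}
Tree: B1–B2, B1–B3, B3–B4, B4–B5, B4–B6, B3–B7
Every bag has size at most 4, so the width is 4 − 1 = 3 and tw(G) ≤ 3. Conversely, {3, 5, 9, 10} is a clique of size 4, and the vertices of any clique must share a bag in every tree decomposition; so some bag has ≥ 4 vertices and tw(G) ≥ 3. Therefore the treewidth is 3.

3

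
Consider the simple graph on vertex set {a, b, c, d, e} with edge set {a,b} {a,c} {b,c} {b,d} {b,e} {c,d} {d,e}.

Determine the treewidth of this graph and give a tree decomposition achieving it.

Treewidth 2.
One optimal decomposition is:
Bags: B1 = {b, c, d}  B2 = {a, b, c}  B3 = {b, d, e}
Tree: B1–B2, B1–B3

Every bag has size at most 3, so the width is 3 − 1 = 2 and tw(G) ≤ 2. On the other hand G contains the 3-clique {b, d, e}. A clique must lie in a single bag of any decomposition, so no decomposition can have width below 2. Hence tw(G) = 2 exactly.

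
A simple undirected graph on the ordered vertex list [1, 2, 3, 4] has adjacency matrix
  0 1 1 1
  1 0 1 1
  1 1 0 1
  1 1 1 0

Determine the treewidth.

3

A width-3 tree decomposition is:
Bags: B1 = {1, 2, 3, 4}
Tree: (single bag)
A single bag containing all 4 vertices is trivially a valid decomposition of width 3. On the other hand G contains the 4-clique {1, 2, 3, 4}. A clique must lie in a single bag of any decomposition, so no decomposition can have width below 3. Hence tw(G) = 3 exactly.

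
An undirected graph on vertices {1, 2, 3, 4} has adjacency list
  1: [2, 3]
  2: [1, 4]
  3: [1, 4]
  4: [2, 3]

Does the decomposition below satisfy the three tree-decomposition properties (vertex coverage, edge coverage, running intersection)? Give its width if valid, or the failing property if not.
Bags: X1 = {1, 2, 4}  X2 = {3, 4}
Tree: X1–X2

A tree decomposition must satisfy three properties: every vertex lies in some bag; for every edge, both endpoints lie together in some bag; and for every vertex, the bags containing it form a connected subtree. Here edge (1,3) lies in no bag, so the decomposition is invalid.

No — edge (1,3) lies in no bag.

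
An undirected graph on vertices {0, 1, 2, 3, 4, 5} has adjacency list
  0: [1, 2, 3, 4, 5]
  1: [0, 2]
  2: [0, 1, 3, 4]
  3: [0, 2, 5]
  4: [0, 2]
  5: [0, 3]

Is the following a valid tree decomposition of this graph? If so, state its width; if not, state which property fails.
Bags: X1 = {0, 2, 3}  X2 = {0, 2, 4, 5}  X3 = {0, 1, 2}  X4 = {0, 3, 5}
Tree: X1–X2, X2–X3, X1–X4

A tree decomposition must satisfy three properties: every vertex lies in some bag; for every edge, both endpoints lie together in some bag; and for every vertex, the bags containing it form a connected subtree. Here bags containing vertex 5 are not connected in the tree, so the decomposition is invalid.

No — bags containing vertex 5 are not connected in the tree.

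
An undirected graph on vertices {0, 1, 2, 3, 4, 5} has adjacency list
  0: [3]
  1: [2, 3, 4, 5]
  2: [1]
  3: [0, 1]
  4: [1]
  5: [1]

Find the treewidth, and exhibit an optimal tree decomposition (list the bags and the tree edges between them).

Every bag has size at most 2, so the width is 2 − 1 = 1 and tw(G) ≤ 1. Since G has at least one edge (e.g. 1–2), it is not an edgeless graph, so tw(G) ≥ 1. The upper and lower bounds meet at 1, so that is the treewidth.

Treewidth 1.
Bags: B1 = {1, 2}  B2 = {1, 3}  B3 = {1, 5}  B4 = {1, 4}  B5 = {0, 3}
Tree: B1–B2, B2–B3, B1–B4, B2–B5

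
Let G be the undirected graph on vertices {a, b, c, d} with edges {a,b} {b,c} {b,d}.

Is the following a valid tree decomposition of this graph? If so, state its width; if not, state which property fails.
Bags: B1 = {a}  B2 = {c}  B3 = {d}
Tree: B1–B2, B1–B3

No — vertex b appears in no bag.

A tree decomposition must satisfy three properties: every vertex lies in some bag; for every edge, both endpoints lie together in some bag; and for every vertex, the bags containing it form a connected subtree. Here vertex b appears in no bag, so the decomposition is invalid.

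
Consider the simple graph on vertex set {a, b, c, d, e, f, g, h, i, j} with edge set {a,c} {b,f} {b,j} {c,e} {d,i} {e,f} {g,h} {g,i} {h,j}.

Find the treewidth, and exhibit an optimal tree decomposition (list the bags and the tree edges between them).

Every bag has size at most 2, so the width is 2 − 1 = 1 and tw(G) ≤ 1. Since G has at least one edge (e.g. d–i), it is not an edgeless graph, so tw(G) ≥ 1. Therefore the treewidth is 1.

Treewidth 1.
One optimal decomposition is:
Bags: B1 = {d, i}  B2 = {g, i}  B3 = {g, h}  B4 = {h, j}  B5 = {b, j}  B6 = {b, f}  B7 = {e, f}  B8 = {c, e}  B9 = {a, c}
Tree: B1–B2, B2–B3, B3–B4, B4–B5, B5–B6, B6–B7, B7–B8, B8–B9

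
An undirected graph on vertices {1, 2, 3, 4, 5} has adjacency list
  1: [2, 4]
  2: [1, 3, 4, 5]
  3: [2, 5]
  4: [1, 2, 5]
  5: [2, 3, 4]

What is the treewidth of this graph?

A width-2 tree decomposition is:
Bags: B1 = {2, 3, 5}  B2 = {2, 4, 5}  B3 = {1, 2, 4}
Tree: B1–B2, B2–B3
Every bag has size at most 3, so the width is 3 − 1 = 2 and tw(G) ≤ 2. On the other hand G contains the 3-clique {2, 3, 5}. A clique must lie in a single bag of any decomposition, so no decomposition can have width below 2. The upper and lower bounds meet at 2, so that is the treewidth.

2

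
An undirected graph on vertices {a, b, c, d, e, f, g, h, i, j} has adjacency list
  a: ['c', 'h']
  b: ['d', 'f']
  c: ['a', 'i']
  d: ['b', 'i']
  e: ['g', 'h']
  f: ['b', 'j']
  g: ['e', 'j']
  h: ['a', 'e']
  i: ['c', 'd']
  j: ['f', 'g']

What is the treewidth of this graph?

2

A width-2 tree decomposition is:
Bags: B1 = {e, g, j}  B2 = {e, h, j}  B3 = {a, h, j}  B4 = {a, c, j}  B5 = {c, i, j}  B6 = {d, i, j}  B7 = {b, d, j}  B8 = {b, f, j}
Tree: B1–B2, B2–B3, B3–B4, B4–B5, B5–B6, B6–B7, B7–B8
The largest bag has 3 vertices, giving width 2; this decomposition certifies tw(G) ≤ 2. The edges j–g–e–h–a–c–i–d–b–f–j form a cycle, so G is not a tree and its treewidth is at least 2. The upper and lower bounds meet at 2, so that is the treewidth.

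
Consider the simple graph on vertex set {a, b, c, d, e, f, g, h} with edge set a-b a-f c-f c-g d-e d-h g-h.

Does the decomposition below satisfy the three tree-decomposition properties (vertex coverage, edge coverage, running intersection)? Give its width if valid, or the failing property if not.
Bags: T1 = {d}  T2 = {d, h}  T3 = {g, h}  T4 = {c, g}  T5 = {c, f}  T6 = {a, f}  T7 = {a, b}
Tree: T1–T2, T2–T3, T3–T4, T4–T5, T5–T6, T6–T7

A tree decomposition must satisfy three properties: every vertex lies in some bag; for every edge, both endpoints lie together in some bag; and for every vertex, the bags containing it form a connected subtree. Here vertex e appears in no bag, so the decomposition is invalid.

No — vertex e appears in no bag.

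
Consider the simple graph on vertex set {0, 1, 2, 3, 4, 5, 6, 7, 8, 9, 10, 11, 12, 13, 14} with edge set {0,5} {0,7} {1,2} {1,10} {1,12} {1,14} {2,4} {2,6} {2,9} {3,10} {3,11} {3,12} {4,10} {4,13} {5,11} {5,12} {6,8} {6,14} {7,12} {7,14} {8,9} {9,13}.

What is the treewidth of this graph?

A width-3 tree decomposition is:
Bags: B1 = {0, 3, 5, 11}  B2 = {0, 3, 5, 12}  B3 = {0, 3, 7, 12}  B4 = {3, 7, 10, 12}  B5 = {1, 7, 10, 12}  B6 = {1, 7, 10, 14}  B7 = {1, 4, 10, 14}  B8 = {1, 2, 4, 14}  B9 = {2, 4, 6, 14}  B10 = {2, 4, 6, 13}  B11 = {2, 6, 9, 13}  B12 = {6, 8, 9, 13}
Tree: B1–B2, B2–B3, B3–B4, B4–B5, B5–B6, B6–B7, B7–B8, B8–B9, B9–B10, B10–B11, B11–B12
Each bag holds 4 vertices, so the decomposition has width 3, which upper-bounds the treewidth. For the lower bound: the 4 vertex sets {0,5,11}, {3}, {12}, {1,7,10,14} are disjoint, each induces a connected subgraph, and every pair is joined by at least one edge of G. Contracting each set to a single vertex therefore yields K_{4} as a minor, and since treewidth is minor-monotone, tw(G) ≥ tw(K_{4}) = 3. Hence tw(G) = 3 exactly.

3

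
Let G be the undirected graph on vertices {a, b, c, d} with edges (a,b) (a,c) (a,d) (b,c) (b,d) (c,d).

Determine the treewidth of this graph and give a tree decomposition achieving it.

A single bag containing all 4 vertices is trivially a valid decomposition of width 3. On the other hand G contains the 4-clique {a, b, c, d}. A clique must lie in a single bag of any decomposition, so no decomposition can have width below 3. The upper and lower bounds meet at 3, so that is the treewidth.

Treewidth 3.
Bags: B1 = {a, b, c, d}
Tree: (single bag)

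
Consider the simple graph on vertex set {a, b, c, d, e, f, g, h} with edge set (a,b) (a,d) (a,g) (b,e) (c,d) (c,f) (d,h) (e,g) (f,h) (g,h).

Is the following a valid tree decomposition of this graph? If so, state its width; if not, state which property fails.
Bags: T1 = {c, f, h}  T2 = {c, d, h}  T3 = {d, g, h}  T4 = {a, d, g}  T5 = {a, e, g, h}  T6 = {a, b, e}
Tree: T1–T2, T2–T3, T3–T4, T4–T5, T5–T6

A tree decomposition must satisfy three properties: every vertex lies in some bag; for every edge, both endpoints lie together in some bag; and for every vertex, the bags containing it form a connected subtree. Here bags containing vertex h are not connected in the tree, so the decomposition is invalid.

No — bags containing vertex h are not connected in the tree.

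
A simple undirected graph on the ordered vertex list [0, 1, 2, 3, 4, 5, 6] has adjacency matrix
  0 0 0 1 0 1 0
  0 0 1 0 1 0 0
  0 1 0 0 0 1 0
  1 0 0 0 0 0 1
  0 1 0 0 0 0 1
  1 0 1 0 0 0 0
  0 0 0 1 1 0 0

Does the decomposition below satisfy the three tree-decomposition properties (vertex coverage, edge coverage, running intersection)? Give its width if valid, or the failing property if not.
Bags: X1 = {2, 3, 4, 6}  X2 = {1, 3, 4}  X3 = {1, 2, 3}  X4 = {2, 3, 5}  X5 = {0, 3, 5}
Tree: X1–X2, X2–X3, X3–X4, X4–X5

A tree decomposition must satisfy three properties: every vertex lies in some bag; for every edge, both endpoints lie together in some bag; and for every vertex, the bags containing it form a connected subtree. Here bags containing vertex 2 are not connected in the tree, so the decomposition is invalid.

No — bags containing vertex 2 are not connected in the tree.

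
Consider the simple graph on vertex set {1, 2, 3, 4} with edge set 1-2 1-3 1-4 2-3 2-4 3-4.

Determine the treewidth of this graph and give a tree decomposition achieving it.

Treewidth 3.
Bags: B1 = {1, 2, 3, 4}
Tree: (single bag)

A single bag containing all 4 vertices is trivially a valid decomposition of width 3. Conversely, {1, 2, 3, 4} is a clique of size 4, and the vertices of any clique must share a bag in every tree decomposition; so some bag has ≥ 4 vertices and tw(G) ≥ 3. The upper and lower bounds meet at 3, so that is the treewidth.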